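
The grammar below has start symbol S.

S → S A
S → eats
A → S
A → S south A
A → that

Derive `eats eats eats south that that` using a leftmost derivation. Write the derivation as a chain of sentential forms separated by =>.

S => S A   [S → S A]
S A => S A A   [S → S A]
S A A => eats A A   [S → eats]
eats A A => eats S south A A   [A → S south A]
eats S south A A => eats S A south A A   [S → S A]
eats S A south A A => eats eats A south A A   [S → eats]
eats eats A south A A => eats eats S south A A   [A → S]
eats eats S south A A => eats eats eats south A A   [S → eats]
eats eats eats south A A => eats eats eats south that A   [A → that]
eats eats eats south that A => eats eats eats south that that   [A → that]

S => S A => S A A => eats A A => eats S south A A => eats S A south A A => eats eats A south A A => eats eats S south A A => eats eats eats south A A => eats eats eats south that A => eats eats eats south that that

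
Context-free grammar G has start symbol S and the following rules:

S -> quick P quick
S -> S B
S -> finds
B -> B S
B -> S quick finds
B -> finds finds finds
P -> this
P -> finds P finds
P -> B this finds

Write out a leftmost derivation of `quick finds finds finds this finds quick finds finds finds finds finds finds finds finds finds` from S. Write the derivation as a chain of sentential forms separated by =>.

S => S B   [S -> S B]
S B => S B B   [S -> S B]
S B B => S B B B   [S -> S B]
S B B B => quick P quick B B B   [S -> quick P quick]
quick P quick B B B => quick B this finds quick B B B   [P -> B this finds]
quick B this finds quick B B B => quick finds finds finds this finds quick B B B   [B -> finds finds finds]
quick finds finds finds this finds quick B B B => quick finds finds finds this finds quick finds finds finds B B   [B -> finds finds finds]
quick finds finds finds this finds quick finds finds finds B B => quick finds finds finds this finds quick finds finds finds finds finds finds B   [B -> finds finds finds]
quick finds finds finds this finds quick finds finds finds finds finds finds B => quick finds finds finds this finds quick finds finds finds finds finds finds finds finds finds   [B -> finds finds finds]

S => S B => S B B => S B B B => quick P quick B B B => quick B this finds quick B B B => quick finds finds finds this finds quick B B B => quick finds finds finds this finds quick finds finds finds B B => quick finds finds finds this finds quick finds finds finds finds finds finds B => quick finds finds finds this finds quick finds finds finds finds finds finds finds finds finds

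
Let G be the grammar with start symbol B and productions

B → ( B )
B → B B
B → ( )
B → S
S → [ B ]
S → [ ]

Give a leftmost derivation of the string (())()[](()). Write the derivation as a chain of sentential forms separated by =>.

B => BB   [B → B B]
BB => (B)B   [B → ( B )]
(B)B => (())B   [B → ( )]
(())B => (())BB   [B → B B]
(())BB => (())()B   [B → ( )]
(())()B => (())()BB   [B → B B]
(())()BB => (())()SB   [B → S]
(())()SB => (())()[]B   [S → [ ]]
(())()[]B => (())()[](B)   [B → ( B )]
(())()[](B) => (())()[](())   [B → ( )]

B => BB => (B)B => (())B => (())BB => (())()B => (())()BB => (())()SB => (())()[]B => (())()[](B) => (())()[](())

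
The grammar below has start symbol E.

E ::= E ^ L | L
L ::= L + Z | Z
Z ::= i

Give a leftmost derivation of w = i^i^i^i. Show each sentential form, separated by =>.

E => E^L => E^L^L => E^L^L^L => L^L^L^L => Z^L^L^L => i^L^L^L => i^Z^L^L => i^i^L^L => i^i^Z^L => i^i^i^L => i^i^i^Z => i^i^i^i

E => E^L   [E ::= E ^ L]
E^L => E^L^L   [E ::= E ^ L]
E^L^L => E^L^L^L   [E ::= E ^ L]
E^L^L^L => L^L^L^L   [E ::= L]
L^L^L^L => Z^L^L^L   [L ::= Z]
Z^L^L^L => i^L^L^L   [Z ::= i]
i^L^L^L => i^Z^L^L   [L ::= Z]
i^Z^L^L => i^i^L^L   [Z ::= i]
i^i^L^L => i^i^Z^L   [L ::= Z]
i^i^Z^L => i^i^i^L   [Z ::= i]
i^i^i^L => i^i^i^Z   [L ::= Z]
i^i^i^Z => i^i^i^i   [Z ::= i]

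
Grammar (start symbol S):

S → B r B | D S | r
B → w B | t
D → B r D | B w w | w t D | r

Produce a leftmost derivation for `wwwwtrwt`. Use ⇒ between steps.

S⇒BrB⇒wBrB⇒wwBrB⇒wwwBrB⇒wwwwBrB⇒wwwwtrB⇒wwwwtrwB⇒wwwwtrwt

S ⇒ BrB   [S → B r B]
BrB ⇒ wBrB   [B → w B]
wBrB ⇒ wwBrB   [B → w B]
wwBrB ⇒ wwwBrB   [B → w B]
wwwBrB ⇒ wwwwBrB   [B → w B]
wwwwBrB ⇒ wwwwtrB   [B → t]
wwwwtrB ⇒ wwwwtrwB   [B → w B]
wwwwtrwB ⇒ wwwwtrwt   [B → t]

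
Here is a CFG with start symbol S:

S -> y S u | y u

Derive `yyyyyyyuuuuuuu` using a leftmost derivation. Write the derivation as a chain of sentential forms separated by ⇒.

S ⇒ ySu ⇒ yySuu ⇒ yyySuuu ⇒ yyyySuuuu ⇒ yyyyySuuuuu ⇒ yyyyyySuuuuuu ⇒ yyyyyyyuuuuuuu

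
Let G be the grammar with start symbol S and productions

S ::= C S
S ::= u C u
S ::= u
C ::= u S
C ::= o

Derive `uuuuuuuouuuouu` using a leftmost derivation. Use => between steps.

S => CS => uSS => uuS => uuCS => uuuSS => uuuCSS => uuuuSSS => uuuuuCuSS => uuuuuuSuSS => uuuuuuuCuuSS => uuuuuuuouuSS => uuuuuuuouuuCuS => uuuuuuuouuuouS => uuuuuuuouuuouu

S => CS   [S ::= C S]
CS => uSS   [C ::= u S]
uSS => uuS   [S ::= u]
uuS => uuCS   [S ::= C S]
uuCS => uuuSS   [C ::= u S]
uuuSS => uuuCSS   [S ::= C S]
uuuCSS => uuuuSSS   [C ::= u S]
uuuuSSS => uuuuuCuSS   [S ::= u C u]
uuuuuCuSS => uuuuuuSuSS   [C ::= u S]
uuuuuuSuSS => uuuuuuuCuuSS   [S ::= u C u]
uuuuuuuCuuSS => uuuuuuuouuSS   [C ::= o]
uuuuuuuouuSS => uuuuuuuouuuCuS   [S ::= u C u]
uuuuuuuouuuCuS => uuuuuuuouuuouS   [C ::= o]
uuuuuuuouuuouS => uuuuuuuouuuouu   [S ::= u]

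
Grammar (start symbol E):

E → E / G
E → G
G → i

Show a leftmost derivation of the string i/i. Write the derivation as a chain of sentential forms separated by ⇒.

E ⇒ E/G ⇒ G/G ⇒ i/G ⇒ i/i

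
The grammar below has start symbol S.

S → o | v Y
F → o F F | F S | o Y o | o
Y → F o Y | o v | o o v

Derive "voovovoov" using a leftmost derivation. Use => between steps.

S => vY => vFoY => vFSoY => vFSSoY => voSSoY => vooSoY => voovYoY => voovovoY => voovovoov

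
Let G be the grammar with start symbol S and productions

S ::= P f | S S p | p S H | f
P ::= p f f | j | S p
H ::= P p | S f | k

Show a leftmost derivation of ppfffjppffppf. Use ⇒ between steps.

S ⇒ Pf   [S ::= P f]
Pf ⇒ Spf   [P ::= S p]
Spf ⇒ SSppf   [S ::= S S p]
SSppf ⇒ PfSppf   [S ::= P f]
PfSppf ⇒ SpfSppf   [P ::= S p]
SpfSppf ⇒ pSHpfSppf   [S ::= p S H]
pSHpfSppf ⇒ pPfHpfSppf   [S ::= P f]
pPfHpfSppf ⇒ ppfffHpfSppf   [P ::= p f f]
ppfffHpfSppf ⇒ ppfffPppfSppf   [H ::= P p]
ppfffPppfSppf ⇒ ppfffjppfSppf   [P ::= j]
ppfffjppfSppf ⇒ ppfffjppffppf   [S ::= f]

S ⇒ Pf ⇒ Spf ⇒ SSppf ⇒ PfSppf ⇒ SpfSppf ⇒ pSHpfSppf ⇒ pPfHpfSppf ⇒ ppfffHpfSppf ⇒ ppfffPppfSppf ⇒ ppfffjppfSppf ⇒ ppfffjppffppf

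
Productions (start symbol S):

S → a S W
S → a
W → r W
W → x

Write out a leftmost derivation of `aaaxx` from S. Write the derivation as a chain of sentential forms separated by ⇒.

S ⇒ aSW   [S → a S W]
aSW ⇒ aaSWW   [S → a S W]
aaSWW ⇒ aaaWW   [S → a]
aaaWW ⇒ aaaxW   [W → x]
aaaxW ⇒ aaaxx   [W → x]

S ⇒ aSW ⇒ aaSWW ⇒ aaaWW ⇒ aaaxW ⇒ aaaxx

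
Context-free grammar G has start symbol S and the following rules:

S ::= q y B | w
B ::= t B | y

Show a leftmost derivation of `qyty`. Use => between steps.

S=>qyB=>qytB=>qyty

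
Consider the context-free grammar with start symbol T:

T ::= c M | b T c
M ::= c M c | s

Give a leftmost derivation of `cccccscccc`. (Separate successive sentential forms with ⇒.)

T ⇒ cM ⇒ ccMc ⇒ cccMcc ⇒ ccccMccc ⇒ cccccMcccc ⇒ cccccscccc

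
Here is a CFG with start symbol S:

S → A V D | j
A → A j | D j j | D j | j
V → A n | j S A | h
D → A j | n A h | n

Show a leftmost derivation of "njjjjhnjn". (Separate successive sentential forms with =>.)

S => AVD   [S → A V D]
AVD => DjjVD   [A → D j j]
DjjVD => njjVD   [D → n]
njjVD => njjjSAD   [V → j S A]
njjjSAD => njjjAVDAD   [S → A V D]
njjjAVDAD => njjjjVDAD   [A → j]
njjjjVDAD => njjjjhDAD   [V → h]
njjjjhDAD => njjjjhnAD   [D → n]
njjjjhnAD => njjjjhnjD   [A → j]
njjjjhnjD => njjjjhnjn   [D → n]

S=>AVD=>DjjVD=>njjVD=>njjjSAD=>njjjAVDAD=>njjjjVDAD=>njjjjhDAD=>njjjjhnAD=>njjjjhnjD=>njjjjhnjn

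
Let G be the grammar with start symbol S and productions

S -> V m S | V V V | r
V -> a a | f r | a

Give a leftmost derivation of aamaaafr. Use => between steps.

S => VmS => aamS => aamVVV => aamaVV => aamaaaV => aamaaafr

S => VmS   [S -> V m S]
VmS => aamS   [V -> a a]
aamS => aamVVV   [S -> V V V]
aamVVV => aamaVV   [V -> a]
aamaVV => aamaaaV   [V -> a a]
aamaaaV => aamaaafr   [V -> f r]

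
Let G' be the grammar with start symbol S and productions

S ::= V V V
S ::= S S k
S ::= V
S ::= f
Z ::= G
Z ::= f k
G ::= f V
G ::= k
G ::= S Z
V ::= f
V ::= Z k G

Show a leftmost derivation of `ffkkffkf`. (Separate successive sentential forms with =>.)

S => VVV   [S ::= V V V]
VVV => fVV   [V ::= f]
fVV => fZkGV   [V ::= Z k G]
fZkGV => ffkkGV   [Z ::= f k]
ffkkGV => ffkkSZV   [G ::= S Z]
ffkkSZV => ffkkVZV   [S ::= V]
ffkkVZV => ffkkfZV   [V ::= f]
ffkkfZV => ffkkffkV   [Z ::= f k]
ffkkffkV => ffkkffkf   [V ::= f]

S => VVV => fVV => fZkGV => ffkkGV => ffkkSZV => ffkkVZV => ffkkfZV => ffkkffkV => ffkkffkf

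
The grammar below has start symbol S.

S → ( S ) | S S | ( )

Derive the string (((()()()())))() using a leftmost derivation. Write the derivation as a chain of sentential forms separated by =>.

S => SS => (S)S => ((S))S => (((S)))S => (((SS)))S => (((SSS)))S => (((SSSS)))S => (((()SSS)))S => (((()()SS)))S => (((()()()S)))S => (((()()()())))S => (((()()()())))()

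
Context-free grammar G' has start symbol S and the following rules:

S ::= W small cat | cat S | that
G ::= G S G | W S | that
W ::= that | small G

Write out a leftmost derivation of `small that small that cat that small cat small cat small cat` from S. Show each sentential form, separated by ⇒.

S ⇒ W small cat ⇒ small G small cat ⇒ small W S small cat ⇒ small that S small cat ⇒ small that W small cat small cat ⇒ small that small G small cat small cat ⇒ small that small W S small cat small cat ⇒ small that small that S small cat small cat ⇒ small that small that cat S small cat small cat ⇒ small that small that cat W small cat small cat small cat ⇒ small that small that cat that small cat small cat small cat

S ⇒ W small cat   [S ::= W small cat]
W small cat ⇒ small G small cat   [W ::= small G]
small G small cat ⇒ small W S small cat   [G ::= W S]
small W S small cat ⇒ small that S small cat   [W ::= that]
small that S small cat ⇒ small that W small cat small cat   [S ::= W small cat]
small that W small cat small cat ⇒ small that small G small cat small cat   [W ::= small G]
small that small G small cat small cat ⇒ small that small W S small cat small cat   [G ::= W S]
small that small W S small cat small cat ⇒ small that small that S small cat small cat   [W ::= that]
small that small that S small cat small cat ⇒ small that small that cat S small cat small cat   [S ::= cat S]
small that small that cat S small cat small cat ⇒ small that small that cat W small cat small cat small cat   [S ::= W small cat]
small that small that cat W small cat small cat small cat ⇒ small that small that cat that small cat small cat small cat   [W ::= that]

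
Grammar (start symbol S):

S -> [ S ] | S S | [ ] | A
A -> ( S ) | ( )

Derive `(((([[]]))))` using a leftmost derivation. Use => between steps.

S => A   [S -> A]
A => (S)   [A -> ( S )]
(S) => (A)   [S -> A]
(A) => ((S))   [A -> ( S )]
((S)) => ((A))   [S -> A]
((A)) => (((S)))   [A -> ( S )]
(((S))) => (((A)))   [S -> A]
(((A))) => ((((S))))   [A -> ( S )]
((((S)))) => (((([S]))))   [S -> [ S ]]
(((([S])))) => (((([[]]))))   [S -> [ ]]

S=>A=>(S)=>(A)=>((S))=>((A))=>(((S)))=>(((A)))=>((((S))))=>(((([S]))))=>(((([[]]))))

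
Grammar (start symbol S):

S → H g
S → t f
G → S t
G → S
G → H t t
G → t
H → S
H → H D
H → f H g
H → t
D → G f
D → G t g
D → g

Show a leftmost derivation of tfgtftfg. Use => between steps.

S => Hg   [S → H g]
Hg => HDg   [H → H D]
HDg => SDg   [H → S]
SDg => HgDg   [S → H g]
HgDg => SgDg   [H → S]
SgDg => tfgDg   [S → t f]
tfgDg => tfgGfg   [D → G f]
tfgGfg => tfgStfg   [G → S t]
tfgStfg => tfgtftfg   [S → t f]

S => Hg => HDg => SDg => HgDg => SgDg => tfgDg => tfgGfg => tfgStfg => tfgtftfg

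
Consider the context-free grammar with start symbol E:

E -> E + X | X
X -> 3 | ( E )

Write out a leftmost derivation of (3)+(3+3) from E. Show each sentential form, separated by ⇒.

E⇒E+X⇒X+X⇒(E)+X⇒(X)+X⇒(3)+X⇒(3)+(E)⇒(3)+(E+X)⇒(3)+(X+X)⇒(3)+(3+X)⇒(3)+(3+3)

E ⇒ E+X   [E -> E + X]
E+X ⇒ X+X   [E -> X]
X+X ⇒ (E)+X   [X -> ( E )]
(E)+X ⇒ (X)+X   [E -> X]
(X)+X ⇒ (3)+X   [X -> 3]
(3)+X ⇒ (3)+(E)   [X -> ( E )]
(3)+(E) ⇒ (3)+(E+X)   [E -> E + X]
(3)+(E+X) ⇒ (3)+(X+X)   [E -> X]
(3)+(X+X) ⇒ (3)+(3+X)   [X -> 3]
(3)+(3+X) ⇒ (3)+(3+3)   [X -> 3]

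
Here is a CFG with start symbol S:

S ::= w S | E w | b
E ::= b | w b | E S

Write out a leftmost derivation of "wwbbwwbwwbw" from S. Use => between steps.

S => wS   [S ::= w S]
wS => wEw   [S ::= E w]
wEw => wESw   [E ::= E S]
wESw => wESSw   [E ::= E S]
wESSw => wESSSw   [E ::= E S]
wESSSw => wwbSSSw   [E ::= w b]
wwbSSSw => wwbEwSSw   [S ::= E w]
wwbEwSSw => wwbbwSSw   [E ::= b]
wwbbwSSw => wwbbwEwSw   [S ::= E w]
wwbbwEwSw => wwbbwwbwSw   [E ::= w b]
wwbbwwbwSw => wwbbwwbwwSw   [S ::= w S]
wwbbwwbwwSw => wwbbwwbwwbw   [S ::= b]

S => wS => wEw => wESw => wESSw => wESSSw => wwbSSSw => wwbEwSSw => wwbbwSSw => wwbbwEwSw => wwbbwwbwSw => wwbbwwbwwSw => wwbbwwbwwbw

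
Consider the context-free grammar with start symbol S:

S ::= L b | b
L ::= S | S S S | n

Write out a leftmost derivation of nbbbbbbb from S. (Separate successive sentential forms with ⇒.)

S ⇒ Lb ⇒ SSSb ⇒ LbSSb ⇒ SSSbSSb ⇒ LbSSbSSb ⇒ nbSSbSSb ⇒ nbbSbSSb ⇒ nbbbbSSb ⇒ nbbbbbSb ⇒ nbbbbbbb

S ⇒ Lb   [S ::= L b]
Lb ⇒ SSSb   [L ::= S S S]
SSSb ⇒ LbSSb   [S ::= L b]
LbSSb ⇒ SSSbSSb   [L ::= S S S]
SSSbSSb ⇒ LbSSbSSb   [S ::= L b]
LbSSbSSb ⇒ nbSSbSSb   [L ::= n]
nbSSbSSb ⇒ nbbSbSSb   [S ::= b]
nbbSbSSb ⇒ nbbbbSSb   [S ::= b]
nbbbbSSb ⇒ nbbbbbSb   [S ::= b]
nbbbbbSb ⇒ nbbbbbbb   [S ::= b]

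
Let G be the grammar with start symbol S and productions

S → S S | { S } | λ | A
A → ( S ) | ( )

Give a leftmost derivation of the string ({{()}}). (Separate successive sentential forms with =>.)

S=>A=>(S)=>({S})=>({{S}})=>({{SS}})=>({{AS}})=>({{()S}})=>({{()}})

S => A   [S → A]
A => (S)   [A → ( S )]
(S) => ({S})   [S → { S }]
({S}) => ({{S}})   [S → { S }]
({{S}}) => ({{SS}})   [S → S S]
({{SS}}) => ({{AS}})   [S → A]
({{AS}}) => ({{()S}})   [A → ( )]
({{()S}}) => ({{()}})   [S → λ]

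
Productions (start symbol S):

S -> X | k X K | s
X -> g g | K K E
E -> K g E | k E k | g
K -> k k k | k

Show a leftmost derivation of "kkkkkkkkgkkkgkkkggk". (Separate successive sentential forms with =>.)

S=>kXK=>kKKEK=>kkkkKEK=>kkkkkEK=>kkkkkKgEK=>kkkkkkkkgEK=>kkkkkkkkgKgEK=>kkkkkkkkgkkkgEK=>kkkkkkkkgkkkgKgEK=>kkkkkkkkgkkkgkkkgEK=>kkkkkkkkgkkkgkkkggK=>kkkkkkkkgkkkgkkkggk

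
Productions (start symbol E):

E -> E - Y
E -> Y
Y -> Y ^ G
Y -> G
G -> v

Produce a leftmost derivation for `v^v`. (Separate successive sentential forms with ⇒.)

E ⇒ Y   [E -> Y]
Y ⇒ Y^G   [Y -> Y ^ G]
Y^G ⇒ G^G   [Y -> G]
G^G ⇒ v^G   [G -> v]
v^G ⇒ v^v   [G -> v]

E ⇒ Y ⇒ Y^G ⇒ G^G ⇒ v^G ⇒ v^v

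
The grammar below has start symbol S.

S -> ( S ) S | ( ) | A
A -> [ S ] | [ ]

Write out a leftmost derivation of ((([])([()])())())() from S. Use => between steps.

S => (S)S   [S -> ( S ) S]
(S)S => ((S)S)S   [S -> ( S ) S]
((S)S)S => (((S)S)S)S   [S -> ( S ) S]
(((S)S)S)S => (((A)S)S)S   [S -> A]
(((A)S)S)S => ((([])S)S)S   [A -> [ ]]
((([])S)S)S => ((([])(S)S)S)S   [S -> ( S ) S]
((([])(S)S)S)S => ((([])(A)S)S)S   [S -> A]
((([])(A)S)S)S => ((([])([S])S)S)S   [A -> [ S ]]
((([])([S])S)S)S => ((([])([()])S)S)S   [S -> ( )]
((([])([()])S)S)S => ((([])([()])())S)S   [S -> ( )]
((([])([()])())S)S => ((([])([()])())())S   [S -> ( )]
((([])([()])())())S => ((([])([()])())())()   [S -> ( )]

S => (S)S => ((S)S)S => (((S)S)S)S => (((A)S)S)S => ((([])S)S)S => ((([])(S)S)S)S => ((([])(A)S)S)S => ((([])([S])S)S)S => ((([])([()])S)S)S => ((([])([()])())S)S => ((([])([()])())())S => ((([])([()])())())()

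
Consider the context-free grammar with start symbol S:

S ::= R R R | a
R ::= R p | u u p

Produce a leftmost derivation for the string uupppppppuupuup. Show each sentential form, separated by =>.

S => RRR => RpRR => RppRR => RpppRR => RppppRR => RpppppRR => RppppppRR => uupppppppRR => uupppppppuupR => uupppppppuupuup

S => RRR   [S ::= R R R]
RRR => RpRR   [R ::= R p]
RpRR => RppRR   [R ::= R p]
RppRR => RpppRR   [R ::= R p]
RpppRR => RppppRR   [R ::= R p]
RppppRR => RpppppRR   [R ::= R p]
RpppppRR => RppppppRR   [R ::= R p]
RppppppRR => uupppppppRR   [R ::= u u p]
uupppppppRR => uupppppppuupR   [R ::= u u p]
uupppppppuupR => uupppppppuupuup   [R ::= u u p]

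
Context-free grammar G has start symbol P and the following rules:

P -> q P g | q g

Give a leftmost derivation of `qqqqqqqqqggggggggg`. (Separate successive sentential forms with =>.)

P => qPg   [P -> q P g]
qPg => qqPgg   [P -> q P g]
qqPgg => qqqPggg   [P -> q P g]
qqqPggg => qqqqPgggg   [P -> q P g]
qqqqPgggg => qqqqqPggggg   [P -> q P g]
qqqqqPggggg => qqqqqqPgggggg   [P -> q P g]
qqqqqqPgggggg => qqqqqqqPggggggg   [P -> q P g]
qqqqqqqPggggggg => qqqqqqqqPgggggggg   [P -> q P g]
qqqqqqqqPgggggggg => qqqqqqqqqggggggggg   [P -> q g]

P=>qPg=>qqPgg=>qqqPggg=>qqqqPgggg=>qqqqqPggggg=>qqqqqqPgggggg=>qqqqqqqPggggggg=>qqqqqqqqPgggggggg=>qqqqqqqqqggggggggg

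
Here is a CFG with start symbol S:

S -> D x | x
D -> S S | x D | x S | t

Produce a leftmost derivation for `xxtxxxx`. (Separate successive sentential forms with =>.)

S => Dx   [S -> D x]
Dx => SSx   [D -> S S]
SSx => DxSx   [S -> D x]
DxSx => xSxSx   [D -> x S]
xSxSx => xDxxSx   [S -> D x]
xDxxSx => xxDxxSx   [D -> x D]
xxDxxSx => xxtxxSx   [D -> t]
xxtxxSx => xxtxxxx   [S -> x]

S => Dx => SSx => DxSx => xSxSx => xDxxSx => xxDxxSx => xxtxxSx => xxtxxxx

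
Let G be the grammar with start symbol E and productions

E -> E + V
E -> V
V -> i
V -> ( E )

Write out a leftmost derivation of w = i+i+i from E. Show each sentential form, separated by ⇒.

E⇒E+V⇒E+V+V⇒V+V+V⇒i+V+V⇒i+i+V⇒i+i+i

E ⇒ E+V   [E -> E + V]
E+V ⇒ E+V+V   [E -> E + V]
E+V+V ⇒ V+V+V   [E -> V]
V+V+V ⇒ i+V+V   [V -> i]
i+V+V ⇒ i+i+V   [V -> i]
i+i+V ⇒ i+i+i   [V -> i]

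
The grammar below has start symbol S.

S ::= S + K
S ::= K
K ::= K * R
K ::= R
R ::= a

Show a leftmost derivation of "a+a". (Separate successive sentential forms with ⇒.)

S ⇒ S+K   [S ::= S + K]
S+K ⇒ K+K   [S ::= K]
K+K ⇒ R+K   [K ::= R]
R+K ⇒ a+K   [R ::= a]
a+K ⇒ a+R   [K ::= R]
a+R ⇒ a+a   [R ::= a]

S ⇒ S+K ⇒ K+K ⇒ R+K ⇒ a+K ⇒ a+R ⇒ a+a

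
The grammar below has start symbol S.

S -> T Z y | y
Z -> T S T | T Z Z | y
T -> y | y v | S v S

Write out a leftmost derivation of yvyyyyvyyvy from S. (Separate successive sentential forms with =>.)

S=>TZy=>SvSZy=>yvSZy=>yvTZyZy=>yvyZyZy=>yvyyyZy=>yvyyyTSTy=>yvyyyyvSTy=>yvyyyyvyTy=>yvyyyyvyyvy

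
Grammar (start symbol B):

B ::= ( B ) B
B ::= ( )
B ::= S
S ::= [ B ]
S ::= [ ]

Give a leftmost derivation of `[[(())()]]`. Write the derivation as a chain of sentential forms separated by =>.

B => S   [B ::= S]
S => [B]   [S ::= [ B ]]
[B] => [S]   [B ::= S]
[S] => [[B]]   [S ::= [ B ]]
[[B]] => [[(B)B]]   [B ::= ( B ) B]
[[(B)B]] => [[(())B]]   [B ::= ( )]
[[(())B]] => [[(())()]]   [B ::= ( )]

B => S => [B] => [S] => [[B]] => [[(B)B]] => [[(())B]] => [[(())()]]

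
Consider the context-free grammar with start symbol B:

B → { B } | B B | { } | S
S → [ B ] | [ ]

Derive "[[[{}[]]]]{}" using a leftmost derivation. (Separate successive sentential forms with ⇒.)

B ⇒ BB   [B → B B]
BB ⇒ SB   [B → S]
SB ⇒ [B]B   [S → [ B ]]
[B]B ⇒ [S]B   [B → S]
[S]B ⇒ [[B]]B   [S → [ B ]]
[[B]]B ⇒ [[S]]B   [B → S]
[[S]]B ⇒ [[[B]]]B   [S → [ B ]]
[[[B]]]B ⇒ [[[BB]]]B   [B → B B]
[[[BB]]]B ⇒ [[[{}B]]]B   [B → { }]
[[[{}B]]]B ⇒ [[[{}S]]]B   [B → S]
[[[{}S]]]B ⇒ [[[{}[]]]]B   [S → [ ]]
[[[{}[]]]]B ⇒ [[[{}[]]]]{}   [B → { }]

B⇒BB⇒SB⇒[B]B⇒[S]B⇒[[B]]B⇒[[S]]B⇒[[[B]]]B⇒[[[BB]]]B⇒[[[{}B]]]B⇒[[[{}S]]]B⇒[[[{}[]]]]B⇒[[[{}[]]]]{}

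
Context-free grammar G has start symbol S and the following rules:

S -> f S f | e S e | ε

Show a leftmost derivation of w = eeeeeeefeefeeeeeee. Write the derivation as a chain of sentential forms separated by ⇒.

S⇒eSe⇒eeSee⇒eeeSeee⇒eeeeSeeee⇒eeeeeSeeeee⇒eeeeeeSeeeeee⇒eeeeeeeSeeeeeee⇒eeeeeeefSfeeeeeee⇒eeeeeeefeSefeeeeeee⇒eeeeeeefeefeeeeeee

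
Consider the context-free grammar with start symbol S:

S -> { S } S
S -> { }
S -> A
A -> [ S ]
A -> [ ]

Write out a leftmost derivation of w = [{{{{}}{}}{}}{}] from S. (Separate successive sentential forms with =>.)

S => A => [S] => [{S}S] => [{{S}S}S] => [{{{S}S}S}S] => [{{{{}}S}S}S] => [{{{{}}{}}S}S] => [{{{{}}{}}{}}S] => [{{{{}}{}}{}}{}]

S => A   [S -> A]
A => [S]   [A -> [ S ]]
[S] => [{S}S]   [S -> { S } S]
[{S}S] => [{{S}S}S]   [S -> { S } S]
[{{S}S}S] => [{{{S}S}S}S]   [S -> { S } S]
[{{{S}S}S}S] => [{{{{}}S}S}S]   [S -> { }]
[{{{{}}S}S}S] => [{{{{}}{}}S}S]   [S -> { }]
[{{{{}}{}}S}S] => [{{{{}}{}}{}}S]   [S -> { }]
[{{{{}}{}}{}}S] => [{{{{}}{}}{}}{}]   [S -> { }]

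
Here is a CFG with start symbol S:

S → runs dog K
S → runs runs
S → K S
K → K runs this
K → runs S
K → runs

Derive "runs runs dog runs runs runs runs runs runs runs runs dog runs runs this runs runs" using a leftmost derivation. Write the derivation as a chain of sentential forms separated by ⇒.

S ⇒ K S   [S → K S]
K S ⇒ K runs this S   [K → K runs this]
K runs this S ⇒ runs S runs this S   [K → runs S]
runs S runs this S ⇒ runs runs dog K runs this S   [S → runs dog K]
runs runs dog K runs this S ⇒ runs runs dog runs S runs this S   [K → runs S]
runs runs dog runs S runs this S ⇒ runs runs dog runs K S runs this S   [S → K S]
runs runs dog runs K S runs this S ⇒ runs runs dog runs runs S S runs this S   [K → runs S]
runs runs dog runs runs S S runs this S ⇒ runs runs dog runs runs runs runs S runs this S   [S → runs runs]
runs runs dog runs runs runs runs S runs this S ⇒ runs runs dog runs runs runs runs K S runs this S   [S → K S]
runs runs dog runs runs runs runs K S runs this S ⇒ runs runs dog runs runs runs runs runs S S runs this S   [K → runs S]
runs runs dog runs runs runs runs runs S S runs this S ⇒ runs runs dog runs runs runs runs runs runs runs S runs this S   [S → runs runs]
runs runs dog runs runs runs runs runs runs runs S runs this S ⇒ runs runs dog runs runs runs runs runs runs runs runs dog K runs this S   [S → runs dog K]
runs runs dog runs runs runs runs runs runs runs runs dog K runs this S ⇒ runs runs dog runs runs runs runs runs runs runs runs dog runs runs this S   [K → runs]
runs runs dog runs runs runs runs runs runs runs runs dog runs runs this S ⇒ runs runs dog runs runs runs runs runs runs runs runs dog runs runs this runs runs   [S → runs runs]

S ⇒ K S ⇒ K runs this S ⇒ runs S runs this S ⇒ runs runs dog K runs this S ⇒ runs runs dog runs S runs this S ⇒ runs runs dog runs K S runs this S ⇒ runs runs dog runs runs S S runs this S ⇒ runs runs dog runs runs runs runs S runs this S ⇒ runs runs dog runs runs runs runs K S runs this S ⇒ runs runs dog runs runs runs runs runs S S runs this S ⇒ runs runs dog runs runs runs runs runs runs runs S runs this S ⇒ runs runs dog runs runs runs runs runs runs runs runs dog K runs this S ⇒ runs runs dog runs runs runs runs runs runs runs runs dog runs runs this S ⇒ runs runs dog runs runs runs runs runs runs runs runs dog runs runs this runs runs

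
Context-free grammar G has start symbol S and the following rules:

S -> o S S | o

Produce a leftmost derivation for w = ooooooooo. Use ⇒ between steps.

S ⇒ oSS ⇒ ooSSS ⇒ oooSSSS ⇒ ooooSSS ⇒ oooooSSSS ⇒ ooooooSSS ⇒ oooooooSS ⇒ ooooooooS ⇒ ooooooooo

S ⇒ oSS   [S -> o S S]
oSS ⇒ ooSSS   [S -> o S S]
ooSSS ⇒ oooSSSS   [S -> o S S]
oooSSSS ⇒ ooooSSS   [S -> o]
ooooSSS ⇒ oooooSSSS   [S -> o S S]
oooooSSSS ⇒ ooooooSSS   [S -> o]
ooooooSSS ⇒ oooooooSS   [S -> o]
oooooooSS ⇒ ooooooooS   [S -> o]
ooooooooS ⇒ ooooooooo   [S -> o]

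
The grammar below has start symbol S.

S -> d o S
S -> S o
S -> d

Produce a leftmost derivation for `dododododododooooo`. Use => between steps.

S => doS => doSo => dodoSo => dododoSo => dodododoSo => dodododoSoo => dodododoSooo => dodododoSoooo => dododododoSoooo => dodododododoSoooo => dodododododoSooooo => dododododododooooo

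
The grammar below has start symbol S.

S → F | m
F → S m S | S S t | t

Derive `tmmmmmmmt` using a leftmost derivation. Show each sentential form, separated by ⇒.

S ⇒ F ⇒ SSt ⇒ FSt ⇒ SmSSt ⇒ FmSSt ⇒ SmSmSSt ⇒ FmSmSSt ⇒ SmSmSmSSt ⇒ FmSmSmSSt ⇒ tmSmSmSSt ⇒ tmmmSmSSt ⇒ tmmmmmSSt ⇒ tmmmmmmSt ⇒ tmmmmmmmt

S ⇒ F   [S → F]
F ⇒ SSt   [F → S S t]
SSt ⇒ FSt   [S → F]
FSt ⇒ SmSSt   [F → S m S]
SmSSt ⇒ FmSSt   [S → F]
FmSSt ⇒ SmSmSSt   [F → S m S]
SmSmSSt ⇒ FmSmSSt   [S → F]
FmSmSSt ⇒ SmSmSmSSt   [F → S m S]
SmSmSmSSt ⇒ FmSmSmSSt   [S → F]
FmSmSmSSt ⇒ tmSmSmSSt   [F → t]
tmSmSmSSt ⇒ tmmmSmSSt   [S → m]
tmmmSmSSt ⇒ tmmmmmSSt   [S → m]
tmmmmmSSt ⇒ tmmmmmmSt   [S → m]
tmmmmmmSt ⇒ tmmmmmmmt   [S → m]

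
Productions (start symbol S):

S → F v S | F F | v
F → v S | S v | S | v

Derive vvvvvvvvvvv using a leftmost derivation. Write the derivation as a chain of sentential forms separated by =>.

S => FF => SvF => FFvF => SvFvF => vvFvF => vvSvvF => vvFvSvvF => vvvSvSvvF => vvvvvSvvF => vvvvvFFvvF => vvvvvvFvvF => vvvvvvSvvvF => vvvvvvvvvvF => vvvvvvvvvvv

S => FF   [S → F F]
FF => SvF   [F → S v]
SvF => FFvF   [S → F F]
FFvF => SvFvF   [F → S v]
SvFvF => vvFvF   [S → v]
vvFvF => vvSvvF   [F → S v]
vvSvvF => vvFvSvvF   [S → F v S]
vvFvSvvF => vvvSvSvvF   [F → v S]
vvvSvSvvF => vvvvvSvvF   [S → v]
vvvvvSvvF => vvvvvFFvvF   [S → F F]
vvvvvFFvvF => vvvvvvFvvF   [F → v]
vvvvvvFvvF => vvvvvvSvvvF   [F → S v]
vvvvvvSvvvF => vvvvvvvvvvF   [S → v]
vvvvvvvvvvF => vvvvvvvvvvv   [F → v]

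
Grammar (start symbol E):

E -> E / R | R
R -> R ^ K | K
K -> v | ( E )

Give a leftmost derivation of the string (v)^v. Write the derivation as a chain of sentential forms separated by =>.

E => R => R^K => K^K => (E)^K => (R)^K => (K)^K => (v)^K => (v)^v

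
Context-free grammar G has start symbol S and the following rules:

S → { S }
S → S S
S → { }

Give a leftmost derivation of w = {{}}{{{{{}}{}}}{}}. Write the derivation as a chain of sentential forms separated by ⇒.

S⇒SS⇒{S}S⇒{{}}S⇒{{}}{S}⇒{{}}{SS}⇒{{}}{{S}S}⇒{{}}{{{S}}S}⇒{{}}{{{SS}}S}⇒{{}}{{{{S}S}}S}⇒{{}}{{{{{}}S}}S}⇒{{}}{{{{{}}{}}}S}⇒{{}}{{{{{}}{}}}{}}

S ⇒ SS   [S → S S]
SS ⇒ {S}S   [S → { S }]
{S}S ⇒ {{}}S   [S → { }]
{{}}S ⇒ {{}}{S}   [S → { S }]
{{}}{S} ⇒ {{}}{SS}   [S → S S]
{{}}{SS} ⇒ {{}}{{S}S}   [S → { S }]
{{}}{{S}S} ⇒ {{}}{{{S}}S}   [S → { S }]
{{}}{{{S}}S} ⇒ {{}}{{{SS}}S}   [S → S S]
{{}}{{{SS}}S} ⇒ {{}}{{{{S}S}}S}   [S → { S }]
{{}}{{{{S}S}}S} ⇒ {{}}{{{{{}}S}}S}   [S → { }]
{{}}{{{{{}}S}}S} ⇒ {{}}{{{{{}}{}}}S}   [S → { }]
{{}}{{{{{}}{}}}S} ⇒ {{}}{{{{{}}{}}}{}}   [S → { }]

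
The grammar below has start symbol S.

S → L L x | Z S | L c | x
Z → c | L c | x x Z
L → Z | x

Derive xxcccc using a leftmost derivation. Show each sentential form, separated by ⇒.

S⇒Lc⇒Zc⇒Lcc⇒Zcc⇒Lccc⇒Zccc⇒xxZccc⇒xxcccc

S ⇒ Lc   [S → L c]
Lc ⇒ Zc   [L → Z]
Zc ⇒ Lcc   [Z → L c]
Lcc ⇒ Zcc   [L → Z]
Zcc ⇒ Lccc   [Z → L c]
Lccc ⇒ Zccc   [L → Z]
Zccc ⇒ xxZccc   [Z → x x Z]
xxZccc ⇒ xxcccc   [Z → c]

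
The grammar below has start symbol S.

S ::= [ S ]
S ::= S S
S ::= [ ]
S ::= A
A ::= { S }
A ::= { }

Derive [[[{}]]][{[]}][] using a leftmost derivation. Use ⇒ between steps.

S ⇒ SS   [S ::= S S]
SS ⇒ SSS   [S ::= S S]
SSS ⇒ [S]SS   [S ::= [ S ]]
[S]SS ⇒ [[S]]SS   [S ::= [ S ]]
[[S]]SS ⇒ [[[S]]]SS   [S ::= [ S ]]
[[[S]]]SS ⇒ [[[A]]]SS   [S ::= A]
[[[A]]]SS ⇒ [[[{}]]]SS   [A ::= { }]
[[[{}]]]SS ⇒ [[[{}]]][S]S   [S ::= [ S ]]
[[[{}]]][S]S ⇒ [[[{}]]][A]S   [S ::= A]
[[[{}]]][A]S ⇒ [[[{}]]][{S}]S   [A ::= { S }]
[[[{}]]][{S}]S ⇒ [[[{}]]][{[]}]S   [S ::= [ ]]
[[[{}]]][{[]}]S ⇒ [[[{}]]][{[]}][]   [S ::= [ ]]

S ⇒ SS ⇒ SSS ⇒ [S]SS ⇒ [[S]]SS ⇒ [[[S]]]SS ⇒ [[[A]]]SS ⇒ [[[{}]]]SS ⇒ [[[{}]]][S]S ⇒ [[[{}]]][A]S ⇒ [[[{}]]][{S}]S ⇒ [[[{}]]][{[]}]S ⇒ [[[{}]]][{[]}][]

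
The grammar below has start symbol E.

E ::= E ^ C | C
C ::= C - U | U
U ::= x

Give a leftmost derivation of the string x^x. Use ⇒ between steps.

E ⇒ E^C   [E ::= E ^ C]
E^C ⇒ C^C   [E ::= C]
C^C ⇒ U^C   [C ::= U]
U^C ⇒ x^C   [U ::= x]
x^C ⇒ x^U   [C ::= U]
x^U ⇒ x^x   [U ::= x]

E⇒E^C⇒C^C⇒U^C⇒x^C⇒x^U⇒x^x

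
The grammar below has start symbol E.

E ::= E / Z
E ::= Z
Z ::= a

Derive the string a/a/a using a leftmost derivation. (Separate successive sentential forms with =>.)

E => E/Z   [E ::= E / Z]
E/Z => E/Z/Z   [E ::= E / Z]
E/Z/Z => Z/Z/Z   [E ::= Z]
Z/Z/Z => a/Z/Z   [Z ::= a]
a/Z/Z => a/a/Z   [Z ::= a]
a/a/Z => a/a/a   [Z ::= a]

E => E/Z => E/Z/Z => Z/Z/Z => a/Z/Z => a/a/Z => a/a/a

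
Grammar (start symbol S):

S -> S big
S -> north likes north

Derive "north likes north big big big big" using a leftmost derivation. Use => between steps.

S => S big => S big big => S big big big => S big big big big => north likes north big big big big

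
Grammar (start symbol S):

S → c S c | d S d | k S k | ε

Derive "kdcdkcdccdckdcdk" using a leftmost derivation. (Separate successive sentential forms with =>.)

S=>kSk=>kdSdk=>kdcScdk=>kdcdSdcdk=>kdcdkSkdcdk=>kdcdkcSckdcdk=>kdcdkcdSdckdcdk=>kdcdkcdcScdckdcdk=>kdcdkcdccdckdcdk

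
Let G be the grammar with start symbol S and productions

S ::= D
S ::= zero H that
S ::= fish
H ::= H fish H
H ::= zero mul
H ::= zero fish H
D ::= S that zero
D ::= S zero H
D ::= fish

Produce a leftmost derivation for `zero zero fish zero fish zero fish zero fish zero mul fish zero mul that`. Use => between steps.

S => zero H that => zero zero fish H that => zero zero fish zero fish H that => zero zero fish zero fish zero fish H that => zero zero fish zero fish zero fish zero fish H that => zero zero fish zero fish zero fish zero fish H fish H that => zero zero fish zero fish zero fish zero fish zero mul fish H that => zero zero fish zero fish zero fish zero fish zero mul fish zero mul that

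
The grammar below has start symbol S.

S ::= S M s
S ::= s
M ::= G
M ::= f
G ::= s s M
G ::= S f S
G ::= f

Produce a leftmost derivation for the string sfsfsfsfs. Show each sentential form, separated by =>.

S => SMs => SMsMs => SMsMsMs => SMsMsMsMs => sMsMsMsMs => sfsMsMsMs => sfsfsMsMs => sfsfsfsMs => sfsfsfsfs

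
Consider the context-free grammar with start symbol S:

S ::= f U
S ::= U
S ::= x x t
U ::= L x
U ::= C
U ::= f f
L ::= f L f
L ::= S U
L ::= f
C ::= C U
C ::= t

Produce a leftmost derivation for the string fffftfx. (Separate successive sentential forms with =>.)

S => fU => fLx => ffLfx => ffSUfx => ffUUfx => ffffUfx => ffffCfx => fffftfx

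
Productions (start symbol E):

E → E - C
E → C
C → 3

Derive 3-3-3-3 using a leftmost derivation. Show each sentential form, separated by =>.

E=>E-C=>E-C-C=>E-C-C-C=>C-C-C-C=>3-C-C-C=>3-3-C-C=>3-3-3-C=>3-3-3-3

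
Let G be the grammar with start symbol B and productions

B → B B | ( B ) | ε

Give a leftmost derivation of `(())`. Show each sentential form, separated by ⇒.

B⇒BB⇒BBB⇒(B)BB⇒(BB)BB⇒((B)B)BB⇒(()B)BB⇒(())BB⇒(())B⇒(())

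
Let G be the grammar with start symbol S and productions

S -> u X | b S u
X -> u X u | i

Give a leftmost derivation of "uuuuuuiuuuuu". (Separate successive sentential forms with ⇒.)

S ⇒ uX   [S -> u X]
uX ⇒ uuXu   [X -> u X u]
uuXu ⇒ uuuXuu   [X -> u X u]
uuuXuu ⇒ uuuuXuuu   [X -> u X u]
uuuuXuuu ⇒ uuuuuXuuuu   [X -> u X u]
uuuuuXuuuu ⇒ uuuuuuXuuuuu   [X -> u X u]
uuuuuuXuuuuu ⇒ uuuuuuiuuuuu   [X -> i]

S ⇒ uX ⇒ uuXu ⇒ uuuXuu ⇒ uuuuXuuu ⇒ uuuuuXuuuu ⇒ uuuuuuXuuuuu ⇒ uuuuuuiuuuuu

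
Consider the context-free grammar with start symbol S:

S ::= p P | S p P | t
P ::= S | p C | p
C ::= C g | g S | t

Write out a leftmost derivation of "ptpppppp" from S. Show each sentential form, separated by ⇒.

S ⇒ pP   [S ::= p P]
pP ⇒ pS   [P ::= S]
pS ⇒ pSpP   [S ::= S p P]
pSpP ⇒ pSpPpP   [S ::= S p P]
pSpPpP ⇒ pSpPpPpP   [S ::= S p P]
pSpPpPpP ⇒ ptpPpPpP   [S ::= t]
ptpPpPpP ⇒ ptpppPpP   [P ::= p]
ptpppPpP ⇒ ptpppppP   [P ::= p]
ptpppppP ⇒ ptpppppp   [P ::= p]

S⇒pP⇒pS⇒pSpP⇒pSpPpP⇒pSpPpPpP⇒ptpPpPpP⇒ptpppPpP⇒ptpppppP⇒ptpppppp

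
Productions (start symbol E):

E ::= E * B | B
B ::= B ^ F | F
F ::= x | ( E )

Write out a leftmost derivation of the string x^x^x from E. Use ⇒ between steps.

E ⇒ B ⇒ B^F ⇒ B^F^F ⇒ F^F^F ⇒ x^F^F ⇒ x^x^F ⇒ x^x^x

E ⇒ B   [E ::= B]
B ⇒ B^F   [B ::= B ^ F]
B^F ⇒ B^F^F   [B ::= B ^ F]
B^F^F ⇒ F^F^F   [B ::= F]
F^F^F ⇒ x^F^F   [F ::= x]
x^F^F ⇒ x^x^F   [F ::= x]
x^x^F ⇒ x^x^x   [F ::= x]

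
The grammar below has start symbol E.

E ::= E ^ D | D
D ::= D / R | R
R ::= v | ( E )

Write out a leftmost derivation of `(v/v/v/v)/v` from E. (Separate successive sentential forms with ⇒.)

E ⇒ D ⇒ D/R ⇒ R/R ⇒ (E)/R ⇒ (D)/R ⇒ (D/R)/R ⇒ (D/R/R)/R ⇒ (D/R/R/R)/R ⇒ (R/R/R/R)/R ⇒ (v/R/R/R)/R ⇒ (v/v/R/R)/R ⇒ (v/v/v/R)/R ⇒ (v/v/v/v)/R ⇒ (v/v/v/v)/v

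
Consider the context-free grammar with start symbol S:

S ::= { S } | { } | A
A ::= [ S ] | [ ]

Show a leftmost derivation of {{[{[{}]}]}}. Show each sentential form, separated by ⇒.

S ⇒ {S}   [S ::= { S }]
{S} ⇒ {{S}}   [S ::= { S }]
{{S}} ⇒ {{A}}   [S ::= A]
{{A}} ⇒ {{[S]}}   [A ::= [ S ]]
{{[S]}} ⇒ {{[{S}]}}   [S ::= { S }]
{{[{S}]}} ⇒ {{[{A}]}}   [S ::= A]
{{[{A}]}} ⇒ {{[{[S]}]}}   [A ::= [ S ]]
{{[{[S]}]}} ⇒ {{[{[{}]}]}}   [S ::= { }]

S ⇒ {S} ⇒ {{S}} ⇒ {{A}} ⇒ {{[S]}} ⇒ {{[{S}]}} ⇒ {{[{A}]}} ⇒ {{[{[S]}]}} ⇒ {{[{[{}]}]}}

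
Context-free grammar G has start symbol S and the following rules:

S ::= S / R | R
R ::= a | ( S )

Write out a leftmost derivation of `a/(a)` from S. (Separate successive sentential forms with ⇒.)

S ⇒ S/R   [S ::= S / R]
S/R ⇒ R/R   [S ::= R]
R/R ⇒ a/R   [R ::= a]
a/R ⇒ a/(S)   [R ::= ( S )]
a/(S) ⇒ a/(R)   [S ::= R]
a/(R) ⇒ a/(a)   [R ::= a]

S ⇒ S/R ⇒ R/R ⇒ a/R ⇒ a/(S) ⇒ a/(R) ⇒ a/(a)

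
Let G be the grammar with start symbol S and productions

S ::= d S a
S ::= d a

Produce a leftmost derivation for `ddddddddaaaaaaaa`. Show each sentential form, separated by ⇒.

S ⇒ dSa ⇒ ddSaa ⇒ dddSaaa ⇒ ddddSaaaa ⇒ dddddSaaaaa ⇒ ddddddSaaaaaa ⇒ dddddddSaaaaaaa ⇒ ddddddddaaaaaaaa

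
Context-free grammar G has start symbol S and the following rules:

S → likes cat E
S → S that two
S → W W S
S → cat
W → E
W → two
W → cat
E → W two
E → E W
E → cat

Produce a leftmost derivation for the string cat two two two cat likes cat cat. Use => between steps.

S => W W S   [S → W W S]
W W S => E W S   [W → E]
E W S => W two W S   [E → W two]
W two W S => E two W S   [W → E]
E two W S => E W two W S   [E → E W]
E W two W S => cat W two W S   [E → cat]
cat W two W S => cat E two W S   [W → E]
cat E two W S => cat W two two W S   [E → W two]
cat W two two W S => cat two two two W S   [W → two]
cat two two two W S => cat two two two cat S   [W → cat]
cat two two two cat S => cat two two two cat likes cat E   [S → likes cat E]
cat two two two cat likes cat E => cat two two two cat likes cat cat   [E → cat]

S => W W S => E W S => W two W S => E two W S => E W two W S => cat W two W S => cat E two W S => cat W two two W S => cat two two two W S => cat two two two cat S => cat two two two cat likes cat E => cat two two two cat likes cat cat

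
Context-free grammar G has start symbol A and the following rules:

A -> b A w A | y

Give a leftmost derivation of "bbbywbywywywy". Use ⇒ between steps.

A ⇒ bAwA ⇒ bbAwAwA ⇒ bbbAwAwAwA ⇒ bbbywAwAwA ⇒ bbbywbAwAwAwA ⇒ bbbywbywAwAwA ⇒ bbbywbywywAwA ⇒ bbbywbywywywA ⇒ bbbywbywywywy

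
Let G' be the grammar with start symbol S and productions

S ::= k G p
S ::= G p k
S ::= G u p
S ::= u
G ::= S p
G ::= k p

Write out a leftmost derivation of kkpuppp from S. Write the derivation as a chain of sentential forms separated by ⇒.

S ⇒ kGp ⇒ kSpp ⇒ kGuppp ⇒ kkpuppp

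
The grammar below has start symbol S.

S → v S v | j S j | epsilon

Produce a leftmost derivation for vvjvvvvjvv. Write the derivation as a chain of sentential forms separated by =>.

S => vSv   [S → v S v]
vSv => vvSvv   [S → v S v]
vvSvv => vvjSjvv   [S → j S j]
vvjSjvv => vvjvSvjvv   [S → v S v]
vvjvSvjvv => vvjvvSvvjvv   [S → v S v]
vvjvvSvvjvv => vvjvvvvjvv   [S → epsilon]

S => vSv => vvSvv => vvjSjvv => vvjvSvjvv => vvjvvSvvjvv => vvjvvvvjvv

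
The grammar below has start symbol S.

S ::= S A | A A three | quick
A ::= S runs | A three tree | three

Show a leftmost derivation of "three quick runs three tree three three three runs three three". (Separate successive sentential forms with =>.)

S => A A three   [S ::= A A three]
A A three => S runs A three   [A ::= S runs]
S runs A three => S A runs A three   [S ::= S A]
S A runs A three => S A A runs A three   [S ::= S A]
S A A runs A three => A A three A A runs A three   [S ::= A A three]
A A three A A runs A three => three A three A A runs A three   [A ::= three]
three A three A A runs A three => three A three tree three A A runs A three   [A ::= A three tree]
three A three tree three A A runs A three => three S runs three tree three A A runs A three   [A ::= S runs]
three S runs three tree three A A runs A three => three quick runs three tree three A A runs A three   [S ::= quick]
three quick runs three tree three A A runs A three => three quick runs three tree three three A runs A three   [A ::= three]
three quick runs three tree three three A runs A three => three quick runs three tree three three three runs A three   [A ::= three]
three quick runs three tree three three three runs A three => three quick runs three tree three three three runs three three   [A ::= three]

S => A A three => S runs A three => S A runs A three => S A A runs A three => A A three A A runs A three => three A three A A runs A three => three A three tree three A A runs A three => three S runs three tree three A A runs A three => three quick runs three tree three A A runs A three => three quick runs three tree three three A runs A three => three quick runs three tree three three three runs A three => three quick runs three tree three three three runs three three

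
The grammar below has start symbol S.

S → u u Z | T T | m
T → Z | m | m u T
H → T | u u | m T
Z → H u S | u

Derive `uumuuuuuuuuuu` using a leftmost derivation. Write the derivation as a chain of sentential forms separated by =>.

S => uuZ   [S → u u Z]
uuZ => uuHuS   [Z → H u S]
uuHuS => uumTuS   [H → m T]
uumTuS => uumZuS   [T → Z]
uumZuS => uumuuS   [Z → u]
uumuuS => uumuuuuZ   [S → u u Z]
uumuuuuZ => uumuuuuHuS   [Z → H u S]
uumuuuuHuS => uumuuuuuuuS   [H → u u]
uumuuuuuuuS => uumuuuuuuuuuZ   [S → u u Z]
uumuuuuuuuuuZ => uumuuuuuuuuuu   [Z → u]

S=>uuZ=>uuHuS=>uumTuS=>uumZuS=>uumuuS=>uumuuuuZ=>uumuuuuHuS=>uumuuuuuuuS=>uumuuuuuuuuuZ=>uumuuuuuuuuuu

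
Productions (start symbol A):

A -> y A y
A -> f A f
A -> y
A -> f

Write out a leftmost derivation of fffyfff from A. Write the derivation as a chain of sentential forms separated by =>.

A => fAf => ffAff => fffAfff => fffyfff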